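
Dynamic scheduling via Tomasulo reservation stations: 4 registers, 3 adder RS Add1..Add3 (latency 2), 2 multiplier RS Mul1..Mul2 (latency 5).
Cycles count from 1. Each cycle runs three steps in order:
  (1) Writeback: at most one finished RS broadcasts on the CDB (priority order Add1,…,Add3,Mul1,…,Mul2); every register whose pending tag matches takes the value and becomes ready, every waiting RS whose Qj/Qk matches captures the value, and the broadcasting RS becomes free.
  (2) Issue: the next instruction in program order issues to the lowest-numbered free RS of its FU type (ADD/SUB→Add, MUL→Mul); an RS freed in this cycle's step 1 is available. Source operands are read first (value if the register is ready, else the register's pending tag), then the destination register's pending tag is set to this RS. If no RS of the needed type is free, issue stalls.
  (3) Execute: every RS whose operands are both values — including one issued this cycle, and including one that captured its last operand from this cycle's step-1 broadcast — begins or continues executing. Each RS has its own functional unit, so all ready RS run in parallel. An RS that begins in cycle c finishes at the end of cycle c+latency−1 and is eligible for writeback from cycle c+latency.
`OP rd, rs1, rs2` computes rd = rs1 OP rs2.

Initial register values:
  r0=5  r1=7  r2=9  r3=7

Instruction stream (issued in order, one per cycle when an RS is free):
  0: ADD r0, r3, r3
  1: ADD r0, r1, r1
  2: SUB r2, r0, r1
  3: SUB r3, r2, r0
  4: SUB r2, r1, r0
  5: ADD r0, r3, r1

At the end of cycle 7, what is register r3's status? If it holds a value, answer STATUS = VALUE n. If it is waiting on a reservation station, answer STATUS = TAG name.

cycle 1: issue ADD r0<-Add1 // r0:Add1,r1:7,r2:9,r3:7
cycle 2: issue ADD r0<-Add2 // r0:Add2,r1:7,r2:9,r3:7
cycle 3: CDB Add1=14; issue SUB r2<-Add1 // r0:Add2,r1:7,r2:Add1,r3:7
cycle 4: CDB Add2=14; issue SUB r3<-Add2 // r0:14,r1:7,r2:Add1,r3:Add2
cycle 5: issue SUB r2<-Add3 // r0:14,r1:7,r2:Add3,r3:Add2
cycle 6: CDB Add1=7; issue ADD r0<-Add1 // r0:Add1,r1:7,r2:Add3,r3:Add2
cycle 7: CDB Add3=-7 // r0:Add1,r1:7,r2:-7,r3:Add2

STATUS = TAG Add2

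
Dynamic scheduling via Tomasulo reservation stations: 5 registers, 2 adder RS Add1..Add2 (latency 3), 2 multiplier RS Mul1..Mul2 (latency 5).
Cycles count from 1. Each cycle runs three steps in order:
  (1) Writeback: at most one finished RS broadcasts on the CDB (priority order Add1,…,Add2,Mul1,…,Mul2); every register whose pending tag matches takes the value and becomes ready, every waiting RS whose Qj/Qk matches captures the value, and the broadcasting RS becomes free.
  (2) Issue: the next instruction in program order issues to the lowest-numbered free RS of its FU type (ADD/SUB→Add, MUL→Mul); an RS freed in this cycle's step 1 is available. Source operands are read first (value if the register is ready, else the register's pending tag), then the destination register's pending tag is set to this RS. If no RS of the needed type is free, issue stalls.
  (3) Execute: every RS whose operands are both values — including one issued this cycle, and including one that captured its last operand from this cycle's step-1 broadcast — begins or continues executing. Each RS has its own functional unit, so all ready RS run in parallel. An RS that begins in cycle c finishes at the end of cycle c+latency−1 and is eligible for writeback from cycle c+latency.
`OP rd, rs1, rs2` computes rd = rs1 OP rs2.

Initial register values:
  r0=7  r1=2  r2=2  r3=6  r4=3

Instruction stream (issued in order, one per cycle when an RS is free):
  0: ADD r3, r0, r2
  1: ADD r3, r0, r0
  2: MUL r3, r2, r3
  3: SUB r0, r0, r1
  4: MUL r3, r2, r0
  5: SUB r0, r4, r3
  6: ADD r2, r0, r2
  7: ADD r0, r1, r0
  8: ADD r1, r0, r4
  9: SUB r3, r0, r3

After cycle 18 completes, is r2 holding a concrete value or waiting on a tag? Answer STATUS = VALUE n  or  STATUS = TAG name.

  c1: issue ADD r3<-Add1  regs: r0:7,r1:2,r2:2,r3:Add1,r4:3
  c2: issue ADD r3<-Add2  regs: r0:7,r1:2,r2:2,r3:Add2,r4:3
  c3: issue MUL r3<-Mul1  regs: r0:7,r1:2,r2:2,r3:Mul1,r4:3
  c4: CDB Add1=9; issue SUB r0<-Add1  regs: r0:Add1,r1:2,r2:2,r3:Mul1,r4:3
  c5: CDB Add2=14; issue MUL r3<-Mul2  regs: r0:Add1,r1:2,r2:2,r3:Mul2,r4:3
  c6: issue SUB r0<-Add2  regs: r0:Add2,r1:2,r2:2,r3:Mul2,r4:3
  c7: CDB Add1=5; issue ADD r2<-Add1  regs: r0:Add2,r1:2,r2:Add1,r3:Mul2,r4:3
  c8: stall  regs: r0:Add2,r1:2,r2:Add1,r3:Mul2,r4:3
  c9: stall  regs: r0:Add2,r1:2,r2:Add1,r3:Mul2,r4:3
  c10: CDB Mul1=28; stall  regs: r0:Add2,r1:2,r2:Add1,r3:Mul2,r4:3
  c11: stall  regs: r0:Add2,r1:2,r2:Add1,r3:Mul2,r4:3
  c12: CDB Mul2=10; stall  regs: r0:Add2,r1:2,r2:Add1,r3:10,r4:3
  c13: stall  regs: r0:Add2,r1:2,r2:Add1,r3:10,r4:3
  c14: stall  regs: r0:Add2,r1:2,r2:Add1,r3:10,r4:3
  c15: CDB Add2=-7; issue ADD r0<-Add2  regs: r0:Add2,r1:2,r2:Add1,r3:10,r4:3
  c16: stall  regs: r0:Add2,r1:2,r2:Add1,r3:10,r4:3
  c17: stall  regs: r0:Add2,r1:2,r2:Add1,r3:10,r4:3
  c18: CDB Add1=-5; issue ADD r1<-Add1  regs: r0:Add2,r1:Add1,r2:-5,r3:10,r4:3

STATUS = VALUE -5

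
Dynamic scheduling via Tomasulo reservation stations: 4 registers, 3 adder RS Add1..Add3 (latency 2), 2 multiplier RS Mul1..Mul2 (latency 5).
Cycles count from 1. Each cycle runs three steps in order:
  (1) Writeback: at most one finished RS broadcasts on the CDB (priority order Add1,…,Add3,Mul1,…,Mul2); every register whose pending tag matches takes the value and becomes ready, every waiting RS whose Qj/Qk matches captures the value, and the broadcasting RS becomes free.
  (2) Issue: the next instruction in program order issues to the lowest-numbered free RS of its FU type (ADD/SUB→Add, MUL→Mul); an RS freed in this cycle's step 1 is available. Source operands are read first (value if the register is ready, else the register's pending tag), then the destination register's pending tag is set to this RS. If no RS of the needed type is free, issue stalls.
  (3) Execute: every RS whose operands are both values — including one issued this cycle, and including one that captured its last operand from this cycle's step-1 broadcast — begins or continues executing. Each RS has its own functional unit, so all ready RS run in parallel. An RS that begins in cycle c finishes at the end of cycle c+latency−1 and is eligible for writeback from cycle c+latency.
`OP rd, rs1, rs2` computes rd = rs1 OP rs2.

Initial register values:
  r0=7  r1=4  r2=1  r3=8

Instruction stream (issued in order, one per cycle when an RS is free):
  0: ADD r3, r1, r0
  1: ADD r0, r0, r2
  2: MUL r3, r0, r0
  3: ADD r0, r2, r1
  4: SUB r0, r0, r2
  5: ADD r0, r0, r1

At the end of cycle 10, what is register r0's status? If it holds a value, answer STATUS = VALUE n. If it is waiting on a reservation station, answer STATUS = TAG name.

STATUS = VALUE 8

cycle 1: issue ADD r3<-Add1 // r0:7,r1:4,r2:1,r3:Add1
cycle 2: issue ADD r0<-Add2 // r0:Add2,r1:4,r2:1,r3:Add1
cycle 3: CDB Add1=11; issue MUL r3<-Mul1 // r0:Add2,r1:4,r2:1,r3:Mul1
cycle 4: CDB Add2=8; issue ADD r0<-Add1 // r0:Add1,r1:4,r2:1,r3:Mul1
cycle 5: issue SUB r0<-Add2 // r0:Add2,r1:4,r2:1,r3:Mul1
cycle 6: CDB Add1=5; issue ADD r0<-Add1 // r0:Add1,r1:4,r2:1,r3:Mul1
cycle 7: - // r0:Add1,r1:4,r2:1,r3:Mul1
cycle 8: CDB Add2=4 // r0:Add1,r1:4,r2:1,r3:Mul1
cycle 9: CDB Mul1=64 // r0:Add1,r1:4,r2:1,r3:64
cycle 10: CDB Add1=8 // r0:8,r1:4,r2:1,r3:64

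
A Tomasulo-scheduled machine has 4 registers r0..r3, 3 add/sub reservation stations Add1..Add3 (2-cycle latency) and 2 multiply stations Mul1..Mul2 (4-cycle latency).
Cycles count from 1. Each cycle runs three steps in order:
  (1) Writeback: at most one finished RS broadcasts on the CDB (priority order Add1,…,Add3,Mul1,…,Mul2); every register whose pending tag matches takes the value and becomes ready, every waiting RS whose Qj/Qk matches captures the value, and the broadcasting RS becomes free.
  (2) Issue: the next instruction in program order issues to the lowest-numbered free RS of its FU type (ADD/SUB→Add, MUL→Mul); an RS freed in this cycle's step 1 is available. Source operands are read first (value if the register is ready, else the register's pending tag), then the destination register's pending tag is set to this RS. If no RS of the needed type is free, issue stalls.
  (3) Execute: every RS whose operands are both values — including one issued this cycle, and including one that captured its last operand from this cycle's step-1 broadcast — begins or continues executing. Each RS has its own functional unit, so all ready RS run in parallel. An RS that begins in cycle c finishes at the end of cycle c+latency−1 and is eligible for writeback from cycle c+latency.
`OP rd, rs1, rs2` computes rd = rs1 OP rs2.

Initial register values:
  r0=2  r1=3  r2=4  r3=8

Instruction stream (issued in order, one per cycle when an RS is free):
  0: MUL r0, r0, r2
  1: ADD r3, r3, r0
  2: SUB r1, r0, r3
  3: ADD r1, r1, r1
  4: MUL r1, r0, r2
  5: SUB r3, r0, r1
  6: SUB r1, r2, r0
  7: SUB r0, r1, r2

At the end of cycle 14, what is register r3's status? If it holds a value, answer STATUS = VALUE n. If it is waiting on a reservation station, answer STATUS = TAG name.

STATUS = VALUE -24

cycle 1: issue MUL r0<-Mul1 // r0:Mul1,r1:3,r2:4,r3:8
cycle 2: issue ADD r3<-Add1 // r0:Mul1,r1:3,r2:4,r3:Add1
cycle 3: issue SUB r1<-Add2 // r0:Mul1,r1:Add2,r2:4,r3:Add1
cycle 4: issue ADD r1<-Add3 // r0:Mul1,r1:Add3,r2:4,r3:Add1
cycle 5: CDB Mul1=8; issue MUL r1<-Mul1 // r0:8,r1:Mul1,r2:4,r3:Add1
cycle 6: stall // r0:8,r1:Mul1,r2:4,r3:Add1
cycle 7: CDB Add1=16; issue SUB r3<-Add1 // r0:8,r1:Mul1,r2:4,r3:Add1
cycle 8: stall // r0:8,r1:Mul1,r2:4,r3:Add1
cycle 9: CDB Add2=-8; issue SUB r1<-Add2 // r0:8,r1:Add2,r2:4,r3:Add1
cycle 10: CDB Mul1=32; stall // r0:8,r1:Add2,r2:4,r3:Add1
cycle 11: CDB Add2=-4; issue SUB r0<-Add2 // r0:Add2,r1:-4,r2:4,r3:Add1
cycle 12: CDB Add1=-24 // r0:Add2,r1:-4,r2:4,r3:-24
cycle 13: CDB Add2=-8 // r0:-8,r1:-4,r2:4,r3:-24
cycle 14: CDB Add3=-16 // r0:-8,r1:-4,r2:4,r3:-24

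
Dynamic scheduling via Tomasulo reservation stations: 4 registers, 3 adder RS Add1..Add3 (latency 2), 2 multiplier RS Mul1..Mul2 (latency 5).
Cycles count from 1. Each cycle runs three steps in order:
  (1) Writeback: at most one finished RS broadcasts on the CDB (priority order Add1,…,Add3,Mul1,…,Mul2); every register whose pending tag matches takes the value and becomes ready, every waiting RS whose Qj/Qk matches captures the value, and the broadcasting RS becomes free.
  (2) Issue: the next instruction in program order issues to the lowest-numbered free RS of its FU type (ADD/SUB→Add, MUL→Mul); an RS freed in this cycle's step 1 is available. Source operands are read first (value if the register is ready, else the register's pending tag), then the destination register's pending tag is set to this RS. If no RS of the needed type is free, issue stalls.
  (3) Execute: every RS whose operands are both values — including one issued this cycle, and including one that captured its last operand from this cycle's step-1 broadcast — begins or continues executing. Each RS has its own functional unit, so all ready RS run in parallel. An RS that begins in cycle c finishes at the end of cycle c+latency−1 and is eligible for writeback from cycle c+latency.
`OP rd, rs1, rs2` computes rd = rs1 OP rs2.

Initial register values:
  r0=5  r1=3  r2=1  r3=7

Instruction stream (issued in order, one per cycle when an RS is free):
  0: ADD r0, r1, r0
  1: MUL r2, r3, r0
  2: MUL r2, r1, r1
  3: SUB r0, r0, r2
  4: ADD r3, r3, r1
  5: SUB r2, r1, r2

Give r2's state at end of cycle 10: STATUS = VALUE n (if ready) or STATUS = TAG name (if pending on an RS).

STATUS = TAG Add3

cycle 1: issue ADD r0<-Add1 // r0:Add1,r1:3,r2:1,r3:7
cycle 2: issue MUL r2<-Mul1 // r0:Add1,r1:3,r2:Mul1,r3:7
cycle 3: CDB Add1=8; issue MUL r2<-Mul2 // r0:8,r1:3,r2:Mul2,r3:7
cycle 4: issue SUB r0<-Add1 // r0:Add1,r1:3,r2:Mul2,r3:7
cycle 5: issue ADD r3<-Add2 // r0:Add1,r1:3,r2:Mul2,r3:Add2
cycle 6: issue SUB r2<-Add3 // r0:Add1,r1:3,r2:Add3,r3:Add2
cycle 7: CDB Add2=10 // r0:Add1,r1:3,r2:Add3,r3:10
cycle 8: CDB Mul1=56 // r0:Add1,r1:3,r2:Add3,r3:10
cycle 9: CDB Mul2=9 // r0:Add1,r1:3,r2:Add3,r3:10
cycle 10: - // r0:Add1,r1:3,r2:Add3,r3:10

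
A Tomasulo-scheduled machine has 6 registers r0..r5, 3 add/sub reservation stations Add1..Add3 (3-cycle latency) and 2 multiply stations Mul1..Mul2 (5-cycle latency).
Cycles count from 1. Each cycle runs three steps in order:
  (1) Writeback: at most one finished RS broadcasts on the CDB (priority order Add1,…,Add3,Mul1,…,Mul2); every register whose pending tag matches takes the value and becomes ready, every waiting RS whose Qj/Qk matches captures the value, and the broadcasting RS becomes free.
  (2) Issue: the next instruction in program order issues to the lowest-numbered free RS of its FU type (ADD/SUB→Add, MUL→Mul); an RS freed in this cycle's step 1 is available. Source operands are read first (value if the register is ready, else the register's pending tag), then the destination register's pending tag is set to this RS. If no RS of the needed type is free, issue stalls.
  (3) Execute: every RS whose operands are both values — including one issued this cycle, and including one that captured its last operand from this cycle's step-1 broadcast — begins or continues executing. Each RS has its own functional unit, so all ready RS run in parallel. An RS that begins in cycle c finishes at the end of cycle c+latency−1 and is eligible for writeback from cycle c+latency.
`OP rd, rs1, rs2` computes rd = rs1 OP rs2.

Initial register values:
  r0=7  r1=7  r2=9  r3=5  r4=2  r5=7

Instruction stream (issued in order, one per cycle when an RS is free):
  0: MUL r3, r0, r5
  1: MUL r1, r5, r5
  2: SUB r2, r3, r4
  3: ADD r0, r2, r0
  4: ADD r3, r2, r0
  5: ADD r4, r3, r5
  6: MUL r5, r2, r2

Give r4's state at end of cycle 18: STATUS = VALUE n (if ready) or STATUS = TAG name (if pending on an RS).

cycle 1: issue MUL r3<-Mul1 // r0:7,r1:7,r2:9,r3:Mul1,r4:2,r5:7
cycle 2: issue MUL r1<-Mul2 // r0:7,r1:Mul2,r2:9,r3:Mul1,r4:2,r5:7
cycle 3: issue SUB r2<-Add1 // r0:7,r1:Mul2,r2:Add1,r3:Mul1,r4:2,r5:7
cycle 4: issue ADD r0<-Add2 // r0:Add2,r1:Mul2,r2:Add1,r3:Mul1,r4:2,r5:7
cycle 5: issue ADD r3<-Add3 // r0:Add2,r1:Mul2,r2:Add1,r3:Add3,r4:2,r5:7
cycle 6: CDB Mul1=49; stall // r0:Add2,r1:Mul2,r2:Add1,r3:Add3,r4:2,r5:7
cycle 7: CDB Mul2=49; stall // r0:Add2,r1:49,r2:Add1,r3:Add3,r4:2,r5:7
cycle 8: stall // r0:Add2,r1:49,r2:Add1,r3:Add3,r4:2,r5:7
cycle 9: CDB Add1=47; issue ADD r4<-Add1 // r0:Add2,r1:49,r2:47,r3:Add3,r4:Add1,r5:7
cycle 10: issue MUL r5<-Mul1 // r0:Add2,r1:49,r2:47,r3:Add3,r4:Add1,r5:Mul1
cycle 11: - // r0:Add2,r1:49,r2:47,r3:Add3,r4:Add1,r5:Mul1
cycle 12: CDB Add2=54 // r0:54,r1:49,r2:47,r3:Add3,r4:Add1,r5:Mul1
cycle 13: - // r0:54,r1:49,r2:47,r3:Add3,r4:Add1,r5:Mul1
cycle 14: - // r0:54,r1:49,r2:47,r3:Add3,r4:Add1,r5:Mul1
cycle 15: CDB Add3=101 // r0:54,r1:49,r2:47,r3:101,r4:Add1,r5:Mul1
cycle 16: CDB Mul1=2209 // r0:54,r1:49,r2:47,r3:101,r4:Add1,r5:2209
cycle 17: - // r0:54,r1:49,r2:47,r3:101,r4:Add1,r5:2209
cycle 18: CDB Add1=108 // r0:54,r1:49,r2:47,r3:101,r4:108,r5:2209

STATUS = VALUE 108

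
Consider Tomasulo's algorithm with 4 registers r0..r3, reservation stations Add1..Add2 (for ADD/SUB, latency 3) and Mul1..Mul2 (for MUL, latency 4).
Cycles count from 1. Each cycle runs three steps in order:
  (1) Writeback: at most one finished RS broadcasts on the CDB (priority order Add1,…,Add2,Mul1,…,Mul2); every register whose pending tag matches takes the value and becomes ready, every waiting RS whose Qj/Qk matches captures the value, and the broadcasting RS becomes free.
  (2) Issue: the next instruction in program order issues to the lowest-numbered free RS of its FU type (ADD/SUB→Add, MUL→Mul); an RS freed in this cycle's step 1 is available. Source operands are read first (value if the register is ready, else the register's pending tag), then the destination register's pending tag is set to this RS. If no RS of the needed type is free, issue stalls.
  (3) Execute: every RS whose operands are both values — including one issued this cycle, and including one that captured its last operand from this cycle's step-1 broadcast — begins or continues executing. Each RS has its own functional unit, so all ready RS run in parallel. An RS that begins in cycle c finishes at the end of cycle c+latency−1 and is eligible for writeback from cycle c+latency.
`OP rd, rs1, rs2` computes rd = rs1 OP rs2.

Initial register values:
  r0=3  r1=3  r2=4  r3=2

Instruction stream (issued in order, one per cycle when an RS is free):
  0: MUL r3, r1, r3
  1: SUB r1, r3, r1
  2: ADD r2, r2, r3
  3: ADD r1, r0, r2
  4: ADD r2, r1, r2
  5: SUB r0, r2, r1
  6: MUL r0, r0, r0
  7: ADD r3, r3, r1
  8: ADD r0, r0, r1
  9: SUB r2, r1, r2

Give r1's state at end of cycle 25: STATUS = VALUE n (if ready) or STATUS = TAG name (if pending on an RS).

STATUS = VALUE 13

c1: issue MUL r3<-Mul1 | r0:3,r1:3,r2:4,r3:Mul1
c2: issue SUB r1<-Add1 | r0:3,r1:Add1,r2:4,r3:Mul1
c3: issue ADD r2<-Add2 | r0:3,r1:Add1,r2:Add2,r3:Mul1
c4: stall | r0:3,r1:Add1,r2:Add2,r3:Mul1
c5: CDB Mul1=6; stall | r0:3,r1:Add1,r2:Add2,r3:6
c6: stall | r0:3,r1:Add1,r2:Add2,r3:6
c7: stall | r0:3,r1:Add1,r2:Add2,r3:6
c8: CDB Add1=3; issue ADD r1<-Add1 | r0:3,r1:Add1,r2:Add2,r3:6
c9: CDB Add2=10; issue ADD r2<-Add2 | r0:3,r1:Add1,r2:Add2,r3:6
c10: stall | r0:3,r1:Add1,r2:Add2,r3:6
c11: stall | r0:3,r1:Add1,r2:Add2,r3:6
c12: CDB Add1=13; issue SUB r0<-Add1 | r0:Add1,r1:13,r2:Add2,r3:6
c13: issue MUL r0<-Mul1 | r0:Mul1,r1:13,r2:Add2,r3:6
c14: stall | r0:Mul1,r1:13,r2:Add2,r3:6
c15: CDB Add2=23; issue ADD r3<-Add2 | r0:Mul1,r1:13,r2:23,r3:Add2
c16: stall | r0:Mul1,r1:13,r2:23,r3:Add2
c17: stall | r0:Mul1,r1:13,r2:23,r3:Add2
c18: CDB Add1=10; issue ADD r0<-Add1 | r0:Add1,r1:13,r2:23,r3:Add2
c19: CDB Add2=19; issue SUB r2<-Add2 | r0:Add1,r1:13,r2:Add2,r3:19
c20: - | r0:Add1,r1:13,r2:Add2,r3:19
c21: - | r0:Add1,r1:13,r2:Add2,r3:19
c22: CDB Add2=-10 | r0:Add1,r1:13,r2:-10,r3:19
c23: CDB Mul1=100 | r0:Add1,r1:13,r2:-10,r3:19
c24: - | r0:Add1,r1:13,r2:-10,r3:19
c25: - | r0:Add1,r1:13,r2:-10,r3:19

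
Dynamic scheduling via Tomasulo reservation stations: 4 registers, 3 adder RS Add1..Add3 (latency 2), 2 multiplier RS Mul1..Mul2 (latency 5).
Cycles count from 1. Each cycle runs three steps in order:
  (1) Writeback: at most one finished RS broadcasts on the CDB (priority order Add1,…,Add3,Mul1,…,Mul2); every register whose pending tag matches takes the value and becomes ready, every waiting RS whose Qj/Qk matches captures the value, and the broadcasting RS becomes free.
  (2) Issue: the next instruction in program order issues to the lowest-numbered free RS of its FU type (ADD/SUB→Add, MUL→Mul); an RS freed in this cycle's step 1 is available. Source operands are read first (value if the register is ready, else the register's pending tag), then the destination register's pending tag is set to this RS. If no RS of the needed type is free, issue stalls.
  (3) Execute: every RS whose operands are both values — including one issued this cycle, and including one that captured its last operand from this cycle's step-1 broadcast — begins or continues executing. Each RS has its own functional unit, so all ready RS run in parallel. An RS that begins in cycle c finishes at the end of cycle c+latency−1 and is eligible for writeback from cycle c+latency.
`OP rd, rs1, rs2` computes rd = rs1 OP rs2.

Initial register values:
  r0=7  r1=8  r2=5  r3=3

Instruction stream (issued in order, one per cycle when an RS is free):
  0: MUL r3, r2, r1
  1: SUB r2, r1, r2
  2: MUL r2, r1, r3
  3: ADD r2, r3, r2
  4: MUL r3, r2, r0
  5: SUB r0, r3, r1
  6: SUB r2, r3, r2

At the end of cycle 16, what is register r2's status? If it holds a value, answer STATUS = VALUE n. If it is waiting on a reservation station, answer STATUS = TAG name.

c1: issue MUL r3<-Mul1 | r0:7,r1:8,r2:5,r3:Mul1
c2: issue SUB r2<-Add1 | r0:7,r1:8,r2:Add1,r3:Mul1
c3: issue MUL r2<-Mul2 | r0:7,r1:8,r2:Mul2,r3:Mul1
c4: CDB Add1=3; issue ADD r2<-Add1 | r0:7,r1:8,r2:Add1,r3:Mul1
c5: stall | r0:7,r1:8,r2:Add1,r3:Mul1
c6: CDB Mul1=40; issue MUL r3<-Mul1 | r0:7,r1:8,r2:Add1,r3:Mul1
c7: issue SUB r0<-Add2 | r0:Add2,r1:8,r2:Add1,r3:Mul1
c8: issue SUB r2<-Add3 | r0:Add2,r1:8,r2:Add3,r3:Mul1
c9: - | r0:Add2,r1:8,r2:Add3,r3:Mul1
c10: - | r0:Add2,r1:8,r2:Add3,r3:Mul1
c11: CDB Mul2=320 | r0:Add2,r1:8,r2:Add3,r3:Mul1
c12: - | r0:Add2,r1:8,r2:Add3,r3:Mul1
c13: CDB Add1=360 | r0:Add2,r1:8,r2:Add3,r3:Mul1
c14: - | r0:Add2,r1:8,r2:Add3,r3:Mul1
c15: - | r0:Add2,r1:8,r2:Add3,r3:Mul1
c16: - | r0:Add2,r1:8,r2:Add3,r3:Mul1

STATUS = TAG Add3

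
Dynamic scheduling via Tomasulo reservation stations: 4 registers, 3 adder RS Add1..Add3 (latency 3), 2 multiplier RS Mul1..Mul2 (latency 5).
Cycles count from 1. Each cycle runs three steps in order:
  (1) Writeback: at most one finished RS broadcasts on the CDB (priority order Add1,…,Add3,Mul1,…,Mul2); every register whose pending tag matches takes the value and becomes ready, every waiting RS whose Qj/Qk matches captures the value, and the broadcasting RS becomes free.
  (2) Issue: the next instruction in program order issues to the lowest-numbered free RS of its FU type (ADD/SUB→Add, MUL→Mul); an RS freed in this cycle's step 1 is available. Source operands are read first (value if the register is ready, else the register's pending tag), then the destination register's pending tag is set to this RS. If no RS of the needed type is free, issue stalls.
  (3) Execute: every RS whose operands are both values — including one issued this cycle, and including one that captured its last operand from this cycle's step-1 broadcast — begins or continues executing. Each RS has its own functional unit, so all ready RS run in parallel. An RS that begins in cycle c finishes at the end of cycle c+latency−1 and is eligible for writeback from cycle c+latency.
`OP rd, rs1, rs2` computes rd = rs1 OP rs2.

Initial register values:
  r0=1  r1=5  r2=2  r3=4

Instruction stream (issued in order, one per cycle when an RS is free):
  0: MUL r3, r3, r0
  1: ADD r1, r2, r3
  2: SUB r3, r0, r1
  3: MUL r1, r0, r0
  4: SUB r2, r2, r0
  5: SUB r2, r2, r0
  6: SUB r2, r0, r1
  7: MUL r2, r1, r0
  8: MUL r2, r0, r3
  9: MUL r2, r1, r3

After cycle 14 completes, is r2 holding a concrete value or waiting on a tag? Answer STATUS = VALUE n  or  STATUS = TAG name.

STATUS = TAG Mul2

  c1: issue MUL r3<-Mul1  regs: r0:1,r1:5,r2:2,r3:Mul1
  c2: issue ADD r1<-Add1  regs: r0:1,r1:Add1,r2:2,r3:Mul1
  c3: issue SUB r3<-Add2  regs: r0:1,r1:Add1,r2:2,r3:Add2
  c4: issue MUL r1<-Mul2  regs: r0:1,r1:Mul2,r2:2,r3:Add2
  c5: issue SUB r2<-Add3  regs: r0:1,r1:Mul2,r2:Add3,r3:Add2
  c6: CDB Mul1=4; stall  regs: r0:1,r1:Mul2,r2:Add3,r3:Add2
  c7: stall  regs: r0:1,r1:Mul2,r2:Add3,r3:Add2
  c8: CDB Add3=1; issue SUB r2<-Add3  regs: r0:1,r1:Mul2,r2:Add3,r3:Add2
  c9: CDB Add1=6; issue SUB r2<-Add1  regs: r0:1,r1:Mul2,r2:Add1,r3:Add2
  c10: CDB Mul2=1; issue MUL r2<-Mul1  regs: r0:1,r1:1,r2:Mul1,r3:Add2
  c11: CDB Add3=0; issue MUL r2<-Mul2  regs: r0:1,r1:1,r2:Mul2,r3:Add2
  c12: CDB Add2=-5; stall  regs: r0:1,r1:1,r2:Mul2,r3:-5
  c13: CDB Add1=0; stall  regs: r0:1,r1:1,r2:Mul2,r3:-5
  c14: stall  regs: r0:1,r1:1,r2:Mul2,r3:-5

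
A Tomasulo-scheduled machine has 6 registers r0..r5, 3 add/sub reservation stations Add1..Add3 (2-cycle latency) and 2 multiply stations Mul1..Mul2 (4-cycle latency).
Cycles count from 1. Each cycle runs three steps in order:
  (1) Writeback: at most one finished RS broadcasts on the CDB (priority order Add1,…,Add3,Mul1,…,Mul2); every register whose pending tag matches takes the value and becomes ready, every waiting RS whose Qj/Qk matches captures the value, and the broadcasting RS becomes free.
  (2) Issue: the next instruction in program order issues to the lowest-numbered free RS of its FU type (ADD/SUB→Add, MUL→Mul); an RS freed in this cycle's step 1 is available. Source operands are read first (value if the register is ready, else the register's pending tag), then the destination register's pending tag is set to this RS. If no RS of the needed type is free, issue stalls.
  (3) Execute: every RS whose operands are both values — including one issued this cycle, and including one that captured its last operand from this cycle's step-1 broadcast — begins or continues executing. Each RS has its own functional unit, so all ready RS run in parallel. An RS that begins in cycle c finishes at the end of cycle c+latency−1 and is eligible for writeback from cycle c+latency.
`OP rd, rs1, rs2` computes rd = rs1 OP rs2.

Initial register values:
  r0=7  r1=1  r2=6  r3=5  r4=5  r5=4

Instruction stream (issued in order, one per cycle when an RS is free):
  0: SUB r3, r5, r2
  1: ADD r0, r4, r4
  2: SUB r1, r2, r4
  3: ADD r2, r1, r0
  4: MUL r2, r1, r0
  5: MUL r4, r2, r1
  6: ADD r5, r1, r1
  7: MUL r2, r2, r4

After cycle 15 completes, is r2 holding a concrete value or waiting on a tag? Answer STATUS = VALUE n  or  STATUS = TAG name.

STATUS = TAG Mul1

c1: issue SUB r3<-Add1 | r0:7,r1:1,r2:6,r3:Add1,r4:5,r5:4
c2: issue ADD r0<-Add2 | r0:Add2,r1:1,r2:6,r3:Add1,r4:5,r5:4
c3: CDB Add1=-2; issue SUB r1<-Add1 | r0:Add2,r1:Add1,r2:6,r3:-2,r4:5,r5:4
c4: CDB Add2=10; issue ADD r2<-Add2 | r0:10,r1:Add1,r2:Add2,r3:-2,r4:5,r5:4
c5: CDB Add1=1; issue MUL r2<-Mul1 | r0:10,r1:1,r2:Mul1,r3:-2,r4:5,r5:4
c6: issue MUL r4<-Mul2 | r0:10,r1:1,r2:Mul1,r3:-2,r4:Mul2,r5:4
c7: CDB Add2=11; issue ADD r5<-Add1 | r0:10,r1:1,r2:Mul1,r3:-2,r4:Mul2,r5:Add1
c8: stall | r0:10,r1:1,r2:Mul1,r3:-2,r4:Mul2,r5:Add1
c9: CDB Add1=2; stall | r0:10,r1:1,r2:Mul1,r3:-2,r4:Mul2,r5:2
c10: CDB Mul1=10; issue MUL r2<-Mul1 | r0:10,r1:1,r2:Mul1,r3:-2,r4:Mul2,r5:2
c11: - | r0:10,r1:1,r2:Mul1,r3:-2,r4:Mul2,r5:2
c12: - | r0:10,r1:1,r2:Mul1,r3:-2,r4:Mul2,r5:2
c13: - | r0:10,r1:1,r2:Mul1,r3:-2,r4:Mul2,r5:2
c14: CDB Mul2=10 | r0:10,r1:1,r2:Mul1,r3:-2,r4:10,r5:2
c15: - | r0:10,r1:1,r2:Mul1,r3:-2,r4:10,r5:2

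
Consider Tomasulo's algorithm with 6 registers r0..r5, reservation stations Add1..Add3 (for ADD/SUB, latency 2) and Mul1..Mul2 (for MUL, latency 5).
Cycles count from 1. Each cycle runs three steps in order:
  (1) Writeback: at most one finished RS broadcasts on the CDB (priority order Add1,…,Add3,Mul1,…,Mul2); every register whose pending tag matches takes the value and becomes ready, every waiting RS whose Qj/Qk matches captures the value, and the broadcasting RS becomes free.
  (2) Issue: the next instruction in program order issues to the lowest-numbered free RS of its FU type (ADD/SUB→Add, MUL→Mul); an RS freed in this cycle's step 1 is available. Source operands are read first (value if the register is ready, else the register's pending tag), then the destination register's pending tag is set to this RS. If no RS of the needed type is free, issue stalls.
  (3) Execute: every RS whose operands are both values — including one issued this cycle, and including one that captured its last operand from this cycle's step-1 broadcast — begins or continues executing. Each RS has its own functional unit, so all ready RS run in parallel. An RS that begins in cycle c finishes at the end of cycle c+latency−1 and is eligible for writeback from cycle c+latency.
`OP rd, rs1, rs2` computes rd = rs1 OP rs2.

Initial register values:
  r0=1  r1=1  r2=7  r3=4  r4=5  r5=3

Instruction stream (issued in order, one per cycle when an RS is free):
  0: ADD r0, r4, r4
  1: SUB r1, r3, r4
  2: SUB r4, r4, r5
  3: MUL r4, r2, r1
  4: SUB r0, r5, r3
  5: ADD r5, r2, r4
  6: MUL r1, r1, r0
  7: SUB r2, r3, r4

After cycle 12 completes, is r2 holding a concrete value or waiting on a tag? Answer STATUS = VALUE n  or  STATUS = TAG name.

STATUS = VALUE 11

  c1: issue ADD r0<-Add1  regs: r0:Add1,r1:1,r2:7,r3:4,r4:5,r5:3
  c2: issue SUB r1<-Add2  regs: r0:Add1,r1:Add2,r2:7,r3:4,r4:5,r5:3
  c3: CDB Add1=10; issue SUB r4<-Add1  regs: r0:10,r1:Add2,r2:7,r3:4,r4:Add1,r5:3
  c4: CDB Add2=-1; issue MUL r4<-Mul1  regs: r0:10,r1:-1,r2:7,r3:4,r4:Mul1,r5:3
  c5: CDB Add1=2; issue SUB r0<-Add1  regs: r0:Add1,r1:-1,r2:7,r3:4,r4:Mul1,r5:3
  c6: issue ADD r5<-Add2  regs: r0:Add1,r1:-1,r2:7,r3:4,r4:Mul1,r5:Add2
  c7: CDB Add1=-1; issue MUL r1<-Mul2  regs: r0:-1,r1:Mul2,r2:7,r3:4,r4:Mul1,r5:Add2
  c8: issue SUB r2<-Add1  regs: r0:-1,r1:Mul2,r2:Add1,r3:4,r4:Mul1,r5:Add2
  c9: CDB Mul1=-7  regs: r0:-1,r1:Mul2,r2:Add1,r3:4,r4:-7,r5:Add2
  c10: -  regs: r0:-1,r1:Mul2,r2:Add1,r3:4,r4:-7,r5:Add2
  c11: CDB Add1=11  regs: r0:-1,r1:Mul2,r2:11,r3:4,r4:-7,r5:Add2
  c12: CDB Add2=0  regs: r0:-1,r1:Mul2,r2:11,r3:4,r4:-7,r5:0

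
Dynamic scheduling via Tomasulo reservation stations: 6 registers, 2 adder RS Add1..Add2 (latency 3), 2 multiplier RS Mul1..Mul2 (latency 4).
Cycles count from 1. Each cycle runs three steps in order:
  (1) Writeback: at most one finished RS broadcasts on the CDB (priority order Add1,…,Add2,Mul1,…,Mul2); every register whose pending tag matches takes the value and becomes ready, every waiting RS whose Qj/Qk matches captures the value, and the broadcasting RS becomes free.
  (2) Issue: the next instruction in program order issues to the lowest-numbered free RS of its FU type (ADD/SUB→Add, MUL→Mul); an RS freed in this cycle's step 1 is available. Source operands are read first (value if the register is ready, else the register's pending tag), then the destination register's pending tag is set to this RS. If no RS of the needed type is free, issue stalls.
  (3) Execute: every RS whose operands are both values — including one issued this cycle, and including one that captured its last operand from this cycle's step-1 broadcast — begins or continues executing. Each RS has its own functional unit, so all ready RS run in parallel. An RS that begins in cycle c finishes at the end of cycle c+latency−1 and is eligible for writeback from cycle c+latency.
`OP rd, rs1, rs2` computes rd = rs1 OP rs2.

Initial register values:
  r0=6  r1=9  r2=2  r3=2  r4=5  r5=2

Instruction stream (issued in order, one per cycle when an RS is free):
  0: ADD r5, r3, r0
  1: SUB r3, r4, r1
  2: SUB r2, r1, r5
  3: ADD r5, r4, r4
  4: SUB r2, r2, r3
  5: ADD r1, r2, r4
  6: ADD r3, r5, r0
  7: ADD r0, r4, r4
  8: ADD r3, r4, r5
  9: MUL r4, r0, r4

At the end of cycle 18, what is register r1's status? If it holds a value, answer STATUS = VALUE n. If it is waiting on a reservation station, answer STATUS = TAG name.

STATUS = VALUE 10

cycle 1: issue ADD r5<-Add1 // r0:6,r1:9,r2:2,r3:2,r4:5,r5:Add1
cycle 2: issue SUB r3<-Add2 // r0:6,r1:9,r2:2,r3:Add2,r4:5,r5:Add1
cycle 3: stall // r0:6,r1:9,r2:2,r3:Add2,r4:5,r5:Add1
cycle 4: CDB Add1=8; issue SUB r2<-Add1 // r0:6,r1:9,r2:Add1,r3:Add2,r4:5,r5:8
cycle 5: CDB Add2=-4; issue ADD r5<-Add2 // r0:6,r1:9,r2:Add1,r3:-4,r4:5,r5:Add2
cycle 6: stall // r0:6,r1:9,r2:Add1,r3:-4,r4:5,r5:Add2
cycle 7: CDB Add1=1; issue SUB r2<-Add1 // r0:6,r1:9,r2:Add1,r3:-4,r4:5,r5:Add2
cycle 8: CDB Add2=10; issue ADD r1<-Add2 // r0:6,r1:Add2,r2:Add1,r3:-4,r4:5,r5:10
cycle 9: stall // r0:6,r1:Add2,r2:Add1,r3:-4,r4:5,r5:10
cycle 10: CDB Add1=5; issue ADD r3<-Add1 // r0:6,r1:Add2,r2:5,r3:Add1,r4:5,r5:10
cycle 11: stall // r0:6,r1:Add2,r2:5,r3:Add1,r4:5,r5:10
cycle 12: stall // r0:6,r1:Add2,r2:5,r3:Add1,r4:5,r5:10
cycle 13: CDB Add1=16; issue ADD r0<-Add1 // r0:Add1,r1:Add2,r2:5,r3:16,r4:5,r5:10
cycle 14: CDB Add2=10; issue ADD r3<-Add2 // r0:Add1,r1:10,r2:5,r3:Add2,r4:5,r5:10
cycle 15: issue MUL r4<-Mul1 // r0:Add1,r1:10,r2:5,r3:Add2,r4:Mul1,r5:10
cycle 16: CDB Add1=10 // r0:10,r1:10,r2:5,r3:Add2,r4:Mul1,r5:10
cycle 17: CDB Add2=15 // r0:10,r1:10,r2:5,r3:15,r4:Mul1,r5:10
cycle 18: - // r0:10,r1:10,r2:5,r3:15,r4:Mul1,r5:10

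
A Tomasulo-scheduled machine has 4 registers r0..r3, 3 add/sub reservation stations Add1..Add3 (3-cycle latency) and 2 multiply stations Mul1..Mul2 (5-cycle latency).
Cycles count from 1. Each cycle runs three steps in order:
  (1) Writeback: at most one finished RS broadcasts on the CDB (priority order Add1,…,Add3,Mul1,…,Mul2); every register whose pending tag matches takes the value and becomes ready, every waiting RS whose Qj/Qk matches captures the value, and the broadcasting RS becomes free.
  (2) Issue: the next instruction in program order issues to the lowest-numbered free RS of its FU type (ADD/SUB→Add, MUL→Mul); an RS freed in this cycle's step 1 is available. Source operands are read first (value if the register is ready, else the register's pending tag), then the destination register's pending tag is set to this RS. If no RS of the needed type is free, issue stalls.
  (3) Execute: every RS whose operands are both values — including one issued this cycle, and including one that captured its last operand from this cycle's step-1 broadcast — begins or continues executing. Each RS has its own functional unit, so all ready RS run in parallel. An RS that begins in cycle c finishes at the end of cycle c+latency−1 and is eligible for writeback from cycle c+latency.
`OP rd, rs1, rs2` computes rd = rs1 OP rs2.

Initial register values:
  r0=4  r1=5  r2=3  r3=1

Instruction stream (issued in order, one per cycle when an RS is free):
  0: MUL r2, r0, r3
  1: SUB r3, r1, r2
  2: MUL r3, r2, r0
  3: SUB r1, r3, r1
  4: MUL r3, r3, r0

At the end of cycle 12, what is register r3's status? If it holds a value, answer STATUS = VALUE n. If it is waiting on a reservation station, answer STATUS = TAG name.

STATUS = TAG Mul1

cycle 1: issue MUL r2<-Mul1 // r0:4,r1:5,r2:Mul1,r3:1
cycle 2: issue SUB r3<-Add1 // r0:4,r1:5,r2:Mul1,r3:Add1
cycle 3: issue MUL r3<-Mul2 // r0:4,r1:5,r2:Mul1,r3:Mul2
cycle 4: issue SUB r1<-Add2 // r0:4,r1:Add2,r2:Mul1,r3:Mul2
cycle 5: stall // r0:4,r1:Add2,r2:Mul1,r3:Mul2
cycle 6: CDB Mul1=4; issue MUL r3<-Mul1 // r0:4,r1:Add2,r2:4,r3:Mul1
cycle 7: - // r0:4,r1:Add2,r2:4,r3:Mul1
cycle 8: - // r0:4,r1:Add2,r2:4,r3:Mul1
cycle 9: CDB Add1=1 // r0:4,r1:Add2,r2:4,r3:Mul1
cycle 10: - // r0:4,r1:Add2,r2:4,r3:Mul1
cycle 11: CDB Mul2=16 // r0:4,r1:Add2,r2:4,r3:Mul1
cycle 12: - // r0:4,r1:Add2,r2:4,r3:Mul1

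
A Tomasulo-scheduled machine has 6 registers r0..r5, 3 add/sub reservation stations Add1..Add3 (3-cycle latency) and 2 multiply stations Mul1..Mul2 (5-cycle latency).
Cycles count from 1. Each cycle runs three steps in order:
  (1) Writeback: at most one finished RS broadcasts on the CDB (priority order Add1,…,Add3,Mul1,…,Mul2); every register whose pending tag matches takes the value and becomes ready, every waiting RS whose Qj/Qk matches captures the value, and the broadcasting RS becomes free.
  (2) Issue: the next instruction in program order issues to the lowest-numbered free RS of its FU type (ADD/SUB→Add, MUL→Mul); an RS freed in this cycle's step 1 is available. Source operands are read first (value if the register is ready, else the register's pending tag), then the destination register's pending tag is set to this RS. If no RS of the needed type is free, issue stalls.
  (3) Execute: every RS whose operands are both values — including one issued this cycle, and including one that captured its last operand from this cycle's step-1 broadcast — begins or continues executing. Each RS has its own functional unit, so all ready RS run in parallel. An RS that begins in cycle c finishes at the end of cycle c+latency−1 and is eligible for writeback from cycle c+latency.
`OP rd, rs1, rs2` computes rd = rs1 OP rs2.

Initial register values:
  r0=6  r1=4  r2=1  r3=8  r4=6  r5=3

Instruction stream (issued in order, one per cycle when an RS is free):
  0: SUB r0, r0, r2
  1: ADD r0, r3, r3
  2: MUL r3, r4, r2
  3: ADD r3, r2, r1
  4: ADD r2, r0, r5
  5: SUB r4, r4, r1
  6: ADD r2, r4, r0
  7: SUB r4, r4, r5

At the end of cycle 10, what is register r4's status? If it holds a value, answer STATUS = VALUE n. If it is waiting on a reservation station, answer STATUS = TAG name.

  c1: issue SUB r0<-Add1  regs: r0:Add1,r1:4,r2:1,r3:8,r4:6,r5:3
  c2: issue ADD r0<-Add2  regs: r0:Add2,r1:4,r2:1,r3:8,r4:6,r5:3
  c3: issue MUL r3<-Mul1  regs: r0:Add2,r1:4,r2:1,r3:Mul1,r4:6,r5:3
  c4: CDB Add1=5; issue ADD r3<-Add1  regs: r0:Add2,r1:4,r2:1,r3:Add1,r4:6,r5:3
  c5: CDB Add2=16; issue ADD r2<-Add2  regs: r0:16,r1:4,r2:Add2,r3:Add1,r4:6,r5:3
  c6: issue SUB r4<-Add3  regs: r0:16,r1:4,r2:Add2,r3:Add1,r4:Add3,r5:3
  c7: CDB Add1=5; issue ADD r2<-Add1  regs: r0:16,r1:4,r2:Add1,r3:5,r4:Add3,r5:3
  c8: CDB Add2=19; issue SUB r4<-Add2  regs: r0:16,r1:4,r2:Add1,r3:5,r4:Add2,r5:3
  c9: CDB Add3=2  regs: r0:16,r1:4,r2:Add1,r3:5,r4:Add2,r5:3
  c10: CDB Mul1=6  regs: r0:16,r1:4,r2:Add1,r3:5,r4:Add2,r5:3

STATUS = TAG Add2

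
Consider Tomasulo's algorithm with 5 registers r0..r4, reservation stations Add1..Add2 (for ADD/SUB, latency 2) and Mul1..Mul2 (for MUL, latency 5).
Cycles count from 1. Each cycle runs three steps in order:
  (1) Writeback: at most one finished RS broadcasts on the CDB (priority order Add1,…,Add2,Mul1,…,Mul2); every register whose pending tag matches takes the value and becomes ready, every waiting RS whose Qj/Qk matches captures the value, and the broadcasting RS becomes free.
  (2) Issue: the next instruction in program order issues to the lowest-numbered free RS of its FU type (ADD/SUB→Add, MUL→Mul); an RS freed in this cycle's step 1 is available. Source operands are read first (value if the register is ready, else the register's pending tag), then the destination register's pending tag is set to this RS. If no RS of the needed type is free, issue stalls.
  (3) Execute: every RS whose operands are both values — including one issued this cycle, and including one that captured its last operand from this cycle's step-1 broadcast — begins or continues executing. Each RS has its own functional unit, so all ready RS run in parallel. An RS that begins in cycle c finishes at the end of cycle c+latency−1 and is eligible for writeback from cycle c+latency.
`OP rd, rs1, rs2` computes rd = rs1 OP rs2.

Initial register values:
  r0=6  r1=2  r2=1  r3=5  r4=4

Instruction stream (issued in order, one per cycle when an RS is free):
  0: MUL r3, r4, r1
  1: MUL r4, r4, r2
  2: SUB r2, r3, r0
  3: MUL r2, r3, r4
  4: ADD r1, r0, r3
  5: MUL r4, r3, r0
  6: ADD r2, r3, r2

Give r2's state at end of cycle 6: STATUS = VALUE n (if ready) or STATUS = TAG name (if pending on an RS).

STATUS = TAG Mul1

  c1: issue MUL r3<-Mul1  regs: r0:6,r1:2,r2:1,r3:Mul1,r4:4
  c2: issue MUL r4<-Mul2  regs: r0:6,r1:2,r2:1,r3:Mul1,r4:Mul2
  c3: issue SUB r2<-Add1  regs: r0:6,r1:2,r2:Add1,r3:Mul1,r4:Mul2
  c4: stall  regs: r0:6,r1:2,r2:Add1,r3:Mul1,r4:Mul2
  c5: stall  regs: r0:6,r1:2,r2:Add1,r3:Mul1,r4:Mul2
  c6: CDB Mul1=8; issue MUL r2<-Mul1  regs: r0:6,r1:2,r2:Mul1,r3:8,r4:Mul2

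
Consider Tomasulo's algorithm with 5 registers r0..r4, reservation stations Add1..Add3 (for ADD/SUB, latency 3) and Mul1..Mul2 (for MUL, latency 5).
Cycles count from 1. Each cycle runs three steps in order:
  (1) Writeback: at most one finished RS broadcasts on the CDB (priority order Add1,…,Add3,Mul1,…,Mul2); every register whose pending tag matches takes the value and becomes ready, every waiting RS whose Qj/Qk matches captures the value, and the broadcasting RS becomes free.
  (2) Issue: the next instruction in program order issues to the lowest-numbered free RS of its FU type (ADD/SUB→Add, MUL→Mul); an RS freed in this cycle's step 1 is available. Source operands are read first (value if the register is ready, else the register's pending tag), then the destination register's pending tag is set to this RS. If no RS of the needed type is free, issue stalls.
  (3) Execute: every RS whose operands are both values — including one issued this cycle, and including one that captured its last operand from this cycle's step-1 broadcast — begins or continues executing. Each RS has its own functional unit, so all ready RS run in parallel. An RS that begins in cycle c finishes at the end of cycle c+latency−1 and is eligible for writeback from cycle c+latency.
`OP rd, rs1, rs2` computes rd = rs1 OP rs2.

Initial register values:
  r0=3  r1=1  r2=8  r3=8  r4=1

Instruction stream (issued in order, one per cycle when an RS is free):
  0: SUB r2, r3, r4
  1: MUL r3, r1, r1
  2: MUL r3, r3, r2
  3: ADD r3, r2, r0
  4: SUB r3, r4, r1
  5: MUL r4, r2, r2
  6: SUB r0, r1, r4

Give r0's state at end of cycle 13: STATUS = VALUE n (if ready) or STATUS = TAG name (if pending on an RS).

STATUS = TAG Add1

c1: issue SUB r2<-Add1 | r0:3,r1:1,r2:Add1,r3:8,r4:1
c2: issue MUL r3<-Mul1 | r0:3,r1:1,r2:Add1,r3:Mul1,r4:1
c3: issue MUL r3<-Mul2 | r0:3,r1:1,r2:Add1,r3:Mul2,r4:1
c4: CDB Add1=7; issue ADD r3<-Add1 | r0:3,r1:1,r2:7,r3:Add1,r4:1
c5: issue SUB r3<-Add2 | r0:3,r1:1,r2:7,r3:Add2,r4:1
c6: stall | r0:3,r1:1,r2:7,r3:Add2,r4:1
c7: CDB Add1=10; stall | r0:3,r1:1,r2:7,r3:Add2,r4:1
c8: CDB Add2=0; stall | r0:3,r1:1,r2:7,r3:0,r4:1
c9: CDB Mul1=1; issue MUL r4<-Mul1 | r0:3,r1:1,r2:7,r3:0,r4:Mul1
c10: issue SUB r0<-Add1 | r0:Add1,r1:1,r2:7,r3:0,r4:Mul1
c11: - | r0:Add1,r1:1,r2:7,r3:0,r4:Mul1
c12: - | r0:Add1,r1:1,r2:7,r3:0,r4:Mul1
c13: - | r0:Add1,r1:1,r2:7,r3:0,r4:Mul1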